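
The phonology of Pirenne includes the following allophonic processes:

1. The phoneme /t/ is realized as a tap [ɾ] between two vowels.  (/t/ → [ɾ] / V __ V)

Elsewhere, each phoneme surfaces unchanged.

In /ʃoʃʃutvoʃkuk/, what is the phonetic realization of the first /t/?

/t/ — between /u/ and /v/; rule 1 does not apply here → [t].

[t]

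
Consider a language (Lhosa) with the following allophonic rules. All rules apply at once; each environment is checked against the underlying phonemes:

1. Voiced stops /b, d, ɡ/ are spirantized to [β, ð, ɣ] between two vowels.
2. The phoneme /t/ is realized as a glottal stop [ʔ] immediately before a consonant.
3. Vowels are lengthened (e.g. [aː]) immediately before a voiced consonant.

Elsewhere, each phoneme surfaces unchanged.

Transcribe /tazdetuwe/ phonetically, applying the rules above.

[taːzdetuːwe]

/t/ — word-initial; rule 2 does not apply here → [t].
/a/ (between /t/ and /z/) occurs before a voiced consonant → [aː] by rule 3.
/z/ (between /a/ and /d/): no rule targets it → [z].
/d/ (between /z/ and /e/) is in the target of rule 1 but the environment (between two vowels) is not met → [d].
/e/ (between /d/ and /t/): rule 3 targets it, but not before a voiced consonant → unchanged [e].
/t/ (between /e/ and /u/) is in the target of rule 2 but the environment (immediately before a consonant) is not met → [t].
/u/ (between /t/ and /w/) occurs before a voiced consonant → [uː] by rule 3.
/w/ stays [w].
/e/ (word-final): rule 3 targets it, but not before a voiced consonant → unchanged [e].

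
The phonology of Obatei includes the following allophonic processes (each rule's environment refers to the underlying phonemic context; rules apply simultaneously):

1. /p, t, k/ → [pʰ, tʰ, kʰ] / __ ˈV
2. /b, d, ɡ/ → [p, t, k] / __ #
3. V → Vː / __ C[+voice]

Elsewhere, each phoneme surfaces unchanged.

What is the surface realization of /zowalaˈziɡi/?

[zoːwaːlaːˈziːɡi]

/z/ stays [z].
/o/ (between /z/ and /w/): before a voiced consonant, so rule 3 applies → [oː].
/w/ (between /o/ and /a/): no rule targets it → [w].
/a/ (between /w/ and /l/) occurs before a voiced consonant → [aː] by rule 3.
/l/ — not in any rule's target class → [l].
/a/ — between /l/ and /z/, before a voiced consonant — surfaces as [aː] (rule 3).
/z/ (between /a/ and /i/) is unaffected → [z].
/i/ (between /z/ and /ɡ/) occurs before a voiced consonant → [iː] by rule 3.
/ɡ/ — between /i/ and /i/; rule 2 does not apply here → [ɡ].
/i/ (word-final) is in the target of rule 3 but the environment (before a voiced consonant) is not met → [i].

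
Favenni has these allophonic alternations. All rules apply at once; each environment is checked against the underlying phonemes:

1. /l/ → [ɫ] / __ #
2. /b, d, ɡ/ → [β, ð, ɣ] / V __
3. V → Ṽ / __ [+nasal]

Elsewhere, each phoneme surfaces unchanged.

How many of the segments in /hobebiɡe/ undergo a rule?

Segments that undergo a rule: /b/ → [β] (rule 2); /b/ → [β] (rule 2); /ɡ/ → [ɣ] (rule 2).
All other segments surface unchanged.

3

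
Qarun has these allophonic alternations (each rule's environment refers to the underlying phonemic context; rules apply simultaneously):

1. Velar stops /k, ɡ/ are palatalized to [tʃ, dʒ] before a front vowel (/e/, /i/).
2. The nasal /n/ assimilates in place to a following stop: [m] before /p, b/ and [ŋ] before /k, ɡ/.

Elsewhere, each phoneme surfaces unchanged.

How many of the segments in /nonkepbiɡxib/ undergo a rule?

2

Segments that undergo a rule: /n/ → [ŋ] (rule 2); /k/ → [tʃ] (rule 1).
All other segments surface unchanged.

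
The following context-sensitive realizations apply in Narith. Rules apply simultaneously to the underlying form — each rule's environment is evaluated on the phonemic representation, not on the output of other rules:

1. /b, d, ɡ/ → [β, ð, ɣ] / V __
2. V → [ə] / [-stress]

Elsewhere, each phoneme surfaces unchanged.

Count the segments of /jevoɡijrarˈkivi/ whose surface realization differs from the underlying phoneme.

6

Segments that undergo a rule: /e/ → [ə] (rule 2); /o/ → [ə] (rule 2); /ɡ/ → [ɣ] (rule 1); /i/ → [ə] (rule 2); /a/ → [ə] (rule 2); /i/ → [ə] (rule 2).
All other segments surface unchanged.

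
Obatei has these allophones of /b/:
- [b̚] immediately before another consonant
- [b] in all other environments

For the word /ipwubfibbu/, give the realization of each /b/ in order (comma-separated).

Occurrence 1 (position 5): immediately before another consonant → [b̚].
Occurrence 2 (position 8): immediately before another consonant → [b̚].
Occurrence 3 (position 9): no conditioning environment matches → elsewhere allophone [b].

[b̚], [b̚], [b]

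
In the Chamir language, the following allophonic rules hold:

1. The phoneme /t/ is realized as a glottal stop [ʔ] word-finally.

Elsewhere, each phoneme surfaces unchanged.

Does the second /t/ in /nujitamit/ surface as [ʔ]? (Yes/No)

Yes

/t/ (word-final) occurs word-finally → [ʔ] by rule 1.
The actual realization is [ʔ], which matches [ʔ].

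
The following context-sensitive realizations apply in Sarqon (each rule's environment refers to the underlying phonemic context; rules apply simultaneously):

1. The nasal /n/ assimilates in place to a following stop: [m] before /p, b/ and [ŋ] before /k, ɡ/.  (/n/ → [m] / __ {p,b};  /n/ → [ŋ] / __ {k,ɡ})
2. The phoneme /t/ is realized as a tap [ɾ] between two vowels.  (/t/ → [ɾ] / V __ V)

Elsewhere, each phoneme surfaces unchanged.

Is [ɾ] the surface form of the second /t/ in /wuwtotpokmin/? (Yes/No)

No

/t/ (between /o/ and /p/) fails the environment for rule 2, so it stays [t].
The actual realization is [t], not [ɾ].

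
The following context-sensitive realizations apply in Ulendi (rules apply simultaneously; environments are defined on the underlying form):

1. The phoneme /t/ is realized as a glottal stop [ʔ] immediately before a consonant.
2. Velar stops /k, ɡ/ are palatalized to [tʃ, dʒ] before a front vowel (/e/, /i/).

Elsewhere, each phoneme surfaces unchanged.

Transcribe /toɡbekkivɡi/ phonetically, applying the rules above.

/t/ (word-initial) fails the environment for rule 1, so it stays [t].
/o/ stays [o].
/ɡ/ — between /o/ and /b/; rule 2 does not apply here → [ɡ].
/b/ stays [b].
/e/ stays [e].
/k/ (between /e/ and /k/): rule 2 targets it, but not before a front vowel → unchanged [k].
Rule 2 applies to /k/ (between /k/ and /i/: before a front vowel) → [tʃ].
/i/ stays [i].
/v/ stays [v].
Rule 2 applies to /ɡ/ (between /v/ and /i/: before a front vowel) → [dʒ].
/i/ stays [i].

[toɡbektʃivdʒi]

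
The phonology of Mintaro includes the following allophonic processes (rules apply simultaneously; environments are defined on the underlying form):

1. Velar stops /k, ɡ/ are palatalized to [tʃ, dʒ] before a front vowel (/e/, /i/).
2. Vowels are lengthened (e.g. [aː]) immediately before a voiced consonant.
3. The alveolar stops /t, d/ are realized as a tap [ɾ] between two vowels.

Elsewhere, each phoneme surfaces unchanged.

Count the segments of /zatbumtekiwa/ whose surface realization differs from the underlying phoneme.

3

Segments that undergo a rule: /u/ → [uː] (rule 2); /k/ → [tʃ] (rule 1); /i/ → [iː] (rule 2).
All other segments surface unchanged.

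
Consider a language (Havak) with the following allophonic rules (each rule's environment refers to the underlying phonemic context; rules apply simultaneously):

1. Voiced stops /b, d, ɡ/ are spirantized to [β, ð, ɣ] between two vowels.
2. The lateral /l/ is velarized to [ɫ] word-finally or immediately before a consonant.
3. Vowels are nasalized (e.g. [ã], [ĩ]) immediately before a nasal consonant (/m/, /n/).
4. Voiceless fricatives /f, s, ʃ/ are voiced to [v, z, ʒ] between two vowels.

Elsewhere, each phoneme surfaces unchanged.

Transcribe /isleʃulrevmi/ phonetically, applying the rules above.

/i/ — word-initial; rule 3 does not apply here → [i].
/s/ (between /i/ and /l/) is in the target of rule 4 but the environment (between two vowels) is not met → [s].
/l/ (between /s/ and /e/) is in the target of rule 2 but the environment (word-finally or immediately before a consonant) is not met → [l].
/e/ (between /l/ and /ʃ/): rule 3 targets it, but not before a nasal consonant → unchanged [e].
/ʃ/ — between /e/ and /u/, between two vowels — surfaces as [ʒ] (rule 4).
/u/ (between /ʃ/ and /l/) fails the environment for rule 3, so it stays [u].
/l/ (between /u/ and /r/): word-finally or immediately before a consonant, so rule 2 applies → [ɫ].
/r/ — not in any rule's target class → [r].
/e/ (between /r/ and /v/) is in the target of rule 3 but the environment (before a nasal consonant) is not met → [e].
/v/ — not in any rule's target class → [v].
/m/ (between /v/ and /i/): no rule targets it → [m].
/i/ (word-final): rule 3 targets it, but not before a nasal consonant → unchanged [i].

[isleʒuɫrevmi]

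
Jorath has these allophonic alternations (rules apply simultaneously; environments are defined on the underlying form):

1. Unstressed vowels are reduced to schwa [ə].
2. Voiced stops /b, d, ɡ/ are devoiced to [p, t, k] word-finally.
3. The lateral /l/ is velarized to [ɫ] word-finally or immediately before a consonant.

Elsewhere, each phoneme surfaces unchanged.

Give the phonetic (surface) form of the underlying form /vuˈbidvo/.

[vəˈbidvə]

/v/ (word-initial): no rule targets it → [v].
/u/ (between /v/ and /b/): in an unstressed syllable, so rule 1 applies → [ə].
/b/ (between /u/ and /i/): rule 2 targets it, but not word-finally → unchanged [b].
/i/ (between /b/ and /d/): rule 1 targets it, but not in an unstressed syllable → unchanged [i].
/d/ — between /i/ and /v/; rule 2 does not apply here → [d].
/v/ — not in any rule's target class → [v].
Rule 1 applies to /o/ (word-final: in an unstressed syllable) → [ə].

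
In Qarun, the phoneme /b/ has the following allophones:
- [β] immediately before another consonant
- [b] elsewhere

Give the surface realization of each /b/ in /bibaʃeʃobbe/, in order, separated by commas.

Occurrence 1 (position 1): no conditioning environment matches → elsewhere allophone [b].
Occurrence 2 (position 3): no conditioning environment matches → elsewhere allophone [b].
Occurrence 3 (position 9): immediately before another consonant → [β].
Occurrence 4 (position 10): no conditioning environment matches → elsewhere allophone [b].

[b], [b], [β], [b]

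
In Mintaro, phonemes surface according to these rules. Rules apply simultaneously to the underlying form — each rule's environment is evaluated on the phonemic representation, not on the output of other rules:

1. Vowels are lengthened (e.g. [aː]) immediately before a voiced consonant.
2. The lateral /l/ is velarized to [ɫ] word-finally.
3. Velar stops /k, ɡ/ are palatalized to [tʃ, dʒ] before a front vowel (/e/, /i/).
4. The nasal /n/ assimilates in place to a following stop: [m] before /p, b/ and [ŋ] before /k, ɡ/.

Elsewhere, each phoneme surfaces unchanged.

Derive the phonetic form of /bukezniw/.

[butʃeːzniːw]

/b/ stays [b].
/u/ (between /b/ and /k/) fails the environment for rule 1, so it stays [u].
/k/ meets the environment for rule 3 (before a front vowel) → [tʃ].
/e/ (between /k/ and /z/) occurs before a voiced consonant → [eː] by rule 1.
/z/ (between /e/ and /n/): no rule targets it → [z].
/n/ (between /z/ and /i/): rule 4 targets it, but not before a labial or velar stop → unchanged [n].
/i/ (between /n/ and /w/): before a voiced consonant, so rule 1 applies → [iː].
/w/ (word-final): no rule targets it → [w].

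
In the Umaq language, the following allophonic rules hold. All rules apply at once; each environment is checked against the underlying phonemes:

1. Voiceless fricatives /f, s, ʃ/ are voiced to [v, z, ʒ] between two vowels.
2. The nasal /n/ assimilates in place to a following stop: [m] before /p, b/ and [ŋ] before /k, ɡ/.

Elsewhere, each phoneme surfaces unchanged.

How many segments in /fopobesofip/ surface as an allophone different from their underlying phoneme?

Segments that undergo a rule: /s/ → [z] (rule 1); /f/ → [v] (rule 1).
All other segments surface unchanged.

2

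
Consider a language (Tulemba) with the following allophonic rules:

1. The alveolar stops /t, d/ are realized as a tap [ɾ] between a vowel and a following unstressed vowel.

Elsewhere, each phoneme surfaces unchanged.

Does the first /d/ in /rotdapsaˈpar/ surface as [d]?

/d/ — between /t/ and /a/; rule 1 does not apply here → [d].
The actual realization is [d], which matches [d].

Yes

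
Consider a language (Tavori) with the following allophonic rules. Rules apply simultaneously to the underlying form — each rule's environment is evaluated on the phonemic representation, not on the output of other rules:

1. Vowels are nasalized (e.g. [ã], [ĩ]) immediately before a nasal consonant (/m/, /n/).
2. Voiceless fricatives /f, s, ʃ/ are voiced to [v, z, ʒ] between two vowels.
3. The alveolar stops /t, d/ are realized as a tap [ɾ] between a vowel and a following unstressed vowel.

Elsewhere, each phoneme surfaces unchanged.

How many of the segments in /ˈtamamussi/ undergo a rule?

Segments that undergo a rule: /a/ → [ã] (rule 1); /a/ → [ã] (rule 1).
All other segments surface unchanged.

2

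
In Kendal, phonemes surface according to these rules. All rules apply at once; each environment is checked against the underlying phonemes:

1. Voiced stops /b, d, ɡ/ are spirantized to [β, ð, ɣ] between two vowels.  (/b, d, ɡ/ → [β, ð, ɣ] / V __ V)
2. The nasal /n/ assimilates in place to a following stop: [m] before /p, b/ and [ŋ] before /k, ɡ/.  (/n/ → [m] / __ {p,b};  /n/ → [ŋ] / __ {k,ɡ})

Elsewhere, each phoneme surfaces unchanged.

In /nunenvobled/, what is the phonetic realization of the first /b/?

/b/ (between /o/ and /l/) is in the target of rule 1 but the environment (between two vowels) is not met → [b].

[b]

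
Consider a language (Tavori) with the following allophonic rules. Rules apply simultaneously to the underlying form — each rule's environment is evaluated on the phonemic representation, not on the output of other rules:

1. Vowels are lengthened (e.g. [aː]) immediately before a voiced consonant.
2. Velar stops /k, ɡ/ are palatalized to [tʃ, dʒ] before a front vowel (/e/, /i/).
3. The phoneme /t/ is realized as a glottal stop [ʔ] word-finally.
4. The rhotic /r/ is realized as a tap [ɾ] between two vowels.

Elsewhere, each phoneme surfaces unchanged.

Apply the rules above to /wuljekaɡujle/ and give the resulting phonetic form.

[wuːljekaːɡuːjle]

/w/ — not in any rule's target class → [w].
Rule 1 applies to /u/ (between /w/ and /l/: before a voiced consonant) → [uː].
/l/ — not in any rule's target class → [l].
/j/ stays [j].
/e/ — between /j/ and /k/; rule 1 does not apply here → [e].
/k/ (between /e/ and /a/) fails the environment for rule 2, so it stays [k].
/a/ meets the environment for rule 1 (before a voiced consonant) → [aː].
/ɡ/ (between /a/ and /u/) fails the environment for rule 2, so it stays [ɡ].
/u/ (between /ɡ/ and /j/): before a voiced consonant, so rule 1 applies → [uː].
/j/ (between /u/ and /l/) is unaffected → [j].
/l/ — not in any rule's target class → [l].
/e/ — word-final; rule 1 does not apply here → [e].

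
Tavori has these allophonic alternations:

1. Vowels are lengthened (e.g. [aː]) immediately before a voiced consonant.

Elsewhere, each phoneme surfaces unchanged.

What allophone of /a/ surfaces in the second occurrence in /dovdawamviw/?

/a/ (between /w/ and /m/): before a voiced consonant, so rule 1 applies → [aː].

[aː]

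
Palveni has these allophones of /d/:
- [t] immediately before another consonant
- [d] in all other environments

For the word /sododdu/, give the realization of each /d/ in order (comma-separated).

Occurrence 1 (position 3): no conditioning environment matches → elsewhere allophone [d].
Occurrence 2 (position 5): immediately before another consonant → [t].
Occurrence 3 (position 6): no conditioning environment matches → elsewhere allophone [d].

[d], [t], [d]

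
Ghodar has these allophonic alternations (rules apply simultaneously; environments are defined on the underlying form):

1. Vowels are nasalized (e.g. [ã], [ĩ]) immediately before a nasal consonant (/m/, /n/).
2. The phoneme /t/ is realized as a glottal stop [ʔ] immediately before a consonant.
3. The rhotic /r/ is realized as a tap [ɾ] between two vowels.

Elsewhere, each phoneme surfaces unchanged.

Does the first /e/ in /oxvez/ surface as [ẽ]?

No

/e/ (between /v/ and /z/) fails the environment for rule 1, so it stays [e].
The actual realization is [e], not [ẽ].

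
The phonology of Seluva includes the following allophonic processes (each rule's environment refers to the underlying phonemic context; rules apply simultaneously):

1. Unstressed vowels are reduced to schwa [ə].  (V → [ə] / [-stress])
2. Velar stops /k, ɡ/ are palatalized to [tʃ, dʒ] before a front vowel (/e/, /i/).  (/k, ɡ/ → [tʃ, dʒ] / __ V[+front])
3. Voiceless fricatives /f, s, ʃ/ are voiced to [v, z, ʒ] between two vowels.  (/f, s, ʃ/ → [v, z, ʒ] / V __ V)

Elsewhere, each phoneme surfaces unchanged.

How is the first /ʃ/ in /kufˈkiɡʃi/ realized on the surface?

/ʃ/ (between /ɡ/ and /i/): rule 3 targets it, but not between two vowels → unchanged [ʃ].

[ʃ]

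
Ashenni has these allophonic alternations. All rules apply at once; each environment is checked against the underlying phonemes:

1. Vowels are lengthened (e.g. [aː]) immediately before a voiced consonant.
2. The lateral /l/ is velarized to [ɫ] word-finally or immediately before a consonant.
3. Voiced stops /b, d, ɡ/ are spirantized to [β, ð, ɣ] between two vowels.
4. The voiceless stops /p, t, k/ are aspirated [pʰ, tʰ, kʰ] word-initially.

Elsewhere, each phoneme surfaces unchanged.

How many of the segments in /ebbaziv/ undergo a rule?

Segments that undergo a rule: /e/ → [eː] (rule 1); /a/ → [aː] (rule 1); /i/ → [iː] (rule 1).
All other segments surface unchanged.

3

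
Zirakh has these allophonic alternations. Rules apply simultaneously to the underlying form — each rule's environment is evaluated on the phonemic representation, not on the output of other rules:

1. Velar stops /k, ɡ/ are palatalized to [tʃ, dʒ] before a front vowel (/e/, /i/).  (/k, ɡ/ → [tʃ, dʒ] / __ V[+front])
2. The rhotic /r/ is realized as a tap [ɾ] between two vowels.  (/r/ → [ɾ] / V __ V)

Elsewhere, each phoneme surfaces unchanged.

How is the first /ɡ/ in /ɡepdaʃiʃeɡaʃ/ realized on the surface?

[dʒ]

/ɡ/ (word-initial) occurs before a front vowel → [dʒ] by rule 1.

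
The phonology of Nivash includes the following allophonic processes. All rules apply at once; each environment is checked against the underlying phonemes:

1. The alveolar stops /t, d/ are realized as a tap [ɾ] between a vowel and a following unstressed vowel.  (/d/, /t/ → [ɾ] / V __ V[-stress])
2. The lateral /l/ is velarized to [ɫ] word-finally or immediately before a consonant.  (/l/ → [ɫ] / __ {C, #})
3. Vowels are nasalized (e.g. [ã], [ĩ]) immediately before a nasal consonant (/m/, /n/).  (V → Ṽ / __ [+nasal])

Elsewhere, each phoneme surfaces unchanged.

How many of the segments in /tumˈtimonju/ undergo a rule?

Segments that undergo a rule: /u/ → [ũ] (rule 3); /i/ → [ĩ] (rule 3); /o/ → [õ] (rule 3).
All other segments surface unchanged.

3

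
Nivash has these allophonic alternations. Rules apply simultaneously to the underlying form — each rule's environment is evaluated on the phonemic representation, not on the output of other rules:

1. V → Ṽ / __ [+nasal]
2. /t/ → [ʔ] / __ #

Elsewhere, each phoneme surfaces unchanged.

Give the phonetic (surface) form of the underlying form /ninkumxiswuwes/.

/i/ — between /n/ and /n/, before a nasal consonant — surfaces as [ĩ] (rule 1).
/u/ — between /k/ and /m/, before a nasal consonant — surfaces as [ũ] (rule 1).
/i/ (between /x/ and /s/): rule 1 targets it, but not before a nasal consonant → unchanged [i].
/u/ (between /w/ and /w/) is in the target of rule 1 but the environment (before a nasal consonant) is not met → [u].
/e/ (between /w/ and /s/) fails the environment for rule 1, so it stays [e].

[nĩnkũmxiswuwes]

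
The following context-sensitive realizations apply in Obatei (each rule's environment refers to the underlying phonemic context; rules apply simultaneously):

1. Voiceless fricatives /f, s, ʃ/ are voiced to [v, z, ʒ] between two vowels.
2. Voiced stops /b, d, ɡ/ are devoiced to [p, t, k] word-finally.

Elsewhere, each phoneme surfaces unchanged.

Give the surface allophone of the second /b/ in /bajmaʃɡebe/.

/b/ (between /e/ and /e/): rule 2 targets it, but not word-finally → unchanged [b].

[b]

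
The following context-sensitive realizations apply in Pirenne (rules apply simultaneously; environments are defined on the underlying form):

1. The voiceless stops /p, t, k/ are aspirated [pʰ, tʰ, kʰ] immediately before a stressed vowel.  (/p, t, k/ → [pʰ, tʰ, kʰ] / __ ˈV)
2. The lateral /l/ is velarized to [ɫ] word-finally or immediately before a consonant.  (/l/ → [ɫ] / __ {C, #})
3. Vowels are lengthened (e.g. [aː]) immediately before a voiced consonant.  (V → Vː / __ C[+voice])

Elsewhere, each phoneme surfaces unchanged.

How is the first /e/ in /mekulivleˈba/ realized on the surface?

/e/ (between /m/ and /k/) is in the target of rule 3 but the environment (before a voiced consonant) is not met → [e].

[e]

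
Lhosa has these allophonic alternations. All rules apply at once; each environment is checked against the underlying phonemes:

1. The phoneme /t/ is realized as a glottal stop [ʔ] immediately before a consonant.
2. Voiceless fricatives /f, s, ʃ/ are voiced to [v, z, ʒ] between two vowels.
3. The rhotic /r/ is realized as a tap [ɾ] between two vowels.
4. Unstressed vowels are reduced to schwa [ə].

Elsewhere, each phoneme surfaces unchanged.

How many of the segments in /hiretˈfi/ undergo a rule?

4

Segments that undergo a rule: /i/ → [ə] (rule 4); /r/ → [ɾ] (rule 3); /e/ → [ə] (rule 4); /t/ → [ʔ] (rule 1).
All other segments surface unchanged.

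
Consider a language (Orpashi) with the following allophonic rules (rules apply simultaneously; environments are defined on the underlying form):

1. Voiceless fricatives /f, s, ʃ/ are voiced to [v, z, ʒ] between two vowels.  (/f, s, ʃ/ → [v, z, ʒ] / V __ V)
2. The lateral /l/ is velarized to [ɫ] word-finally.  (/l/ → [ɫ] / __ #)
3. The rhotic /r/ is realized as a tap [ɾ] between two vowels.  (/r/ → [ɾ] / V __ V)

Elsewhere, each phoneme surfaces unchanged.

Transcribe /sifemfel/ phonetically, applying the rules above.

/s/ (word-initial): rule 1 targets it, but not between two vowels → unchanged [s].
/i/ (between /s/ and /f/) is unaffected → [i].
/f/ — between /i/ and /e/, between two vowels — surfaces as [v] (rule 1).
/e/ — not in any rule's target class → [e].
/m/ (between /e/ and /f/) is unaffected → [m].
/f/ (between /m/ and /e/) is in the target of rule 1 but the environment (between two vowels) is not met → [f].
/e/ (between /f/ and /l/) is unaffected → [e].
/l/ (word-final) occurs word-finally → [ɫ] by rule 2.

[sivemfeɫ]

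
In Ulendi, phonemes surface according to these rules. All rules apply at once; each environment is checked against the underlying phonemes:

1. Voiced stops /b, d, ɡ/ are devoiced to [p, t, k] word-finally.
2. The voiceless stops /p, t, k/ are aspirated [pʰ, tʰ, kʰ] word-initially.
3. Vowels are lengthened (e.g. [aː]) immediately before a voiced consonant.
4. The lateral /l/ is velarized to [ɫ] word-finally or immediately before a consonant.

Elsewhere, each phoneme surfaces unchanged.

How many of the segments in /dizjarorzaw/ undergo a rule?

4

Segments that undergo a rule: /i/ → [iː] (rule 3); /a/ → [aː] (rule 3); /o/ → [oː] (rule 3); /a/ → [aː] (rule 3).
All other segments surface unchanged.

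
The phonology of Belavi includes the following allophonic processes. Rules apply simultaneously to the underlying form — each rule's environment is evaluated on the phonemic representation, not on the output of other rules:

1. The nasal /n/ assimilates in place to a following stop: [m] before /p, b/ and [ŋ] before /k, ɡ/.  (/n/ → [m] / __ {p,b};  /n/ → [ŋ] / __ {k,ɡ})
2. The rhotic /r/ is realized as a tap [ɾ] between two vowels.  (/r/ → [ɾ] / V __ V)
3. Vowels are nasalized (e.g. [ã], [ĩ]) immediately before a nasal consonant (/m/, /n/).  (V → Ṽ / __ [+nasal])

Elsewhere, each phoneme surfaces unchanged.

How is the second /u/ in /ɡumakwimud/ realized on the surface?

[u]

/u/ (between /m/ and /d/) fails the environment for rule 3, so it stays [u].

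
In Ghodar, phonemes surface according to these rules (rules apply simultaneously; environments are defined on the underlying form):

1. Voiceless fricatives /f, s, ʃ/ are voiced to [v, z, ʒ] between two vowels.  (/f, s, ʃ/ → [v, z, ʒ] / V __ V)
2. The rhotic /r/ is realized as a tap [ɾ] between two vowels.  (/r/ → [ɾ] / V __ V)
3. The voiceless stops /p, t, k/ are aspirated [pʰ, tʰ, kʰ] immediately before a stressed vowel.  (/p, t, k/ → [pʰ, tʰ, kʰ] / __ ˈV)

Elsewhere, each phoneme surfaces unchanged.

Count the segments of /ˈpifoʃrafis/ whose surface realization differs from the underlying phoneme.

Segments that undergo a rule: /p/ → [pʰ] (rule 3); /f/ → [v] (rule 1); /f/ → [v] (rule 1).
All other segments surface unchanged.

3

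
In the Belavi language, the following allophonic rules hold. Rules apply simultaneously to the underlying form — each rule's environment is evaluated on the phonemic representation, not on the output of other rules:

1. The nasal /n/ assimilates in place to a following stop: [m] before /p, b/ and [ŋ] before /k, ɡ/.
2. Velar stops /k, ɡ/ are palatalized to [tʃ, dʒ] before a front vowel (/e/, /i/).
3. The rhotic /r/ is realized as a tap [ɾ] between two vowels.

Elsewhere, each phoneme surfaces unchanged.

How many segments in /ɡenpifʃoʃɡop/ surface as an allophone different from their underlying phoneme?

Segments that undergo a rule: /ɡ/ → [dʒ] (rule 2); /n/ → [m] (rule 1).
All other segments surface unchanged.

2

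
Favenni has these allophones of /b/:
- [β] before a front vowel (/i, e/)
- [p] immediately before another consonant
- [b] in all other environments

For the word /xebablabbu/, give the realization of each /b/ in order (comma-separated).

Occurrence 1 (position 3): no conditioning environment matches → elsewhere allophone [b].
Occurrence 2 (position 5): immediately before another consonant → [p].
Occurrence 3 (position 8): immediately before another consonant → [p].
Occurrence 4 (position 9): no conditioning environment matches → elsewhere allophone [b].

[b], [p], [p], [b]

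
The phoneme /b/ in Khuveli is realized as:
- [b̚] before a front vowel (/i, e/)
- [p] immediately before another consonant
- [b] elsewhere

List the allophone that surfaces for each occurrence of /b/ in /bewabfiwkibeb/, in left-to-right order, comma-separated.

Occurrence 1 (position 1): before a front vowel (/i, e/) → [b̚].
Occurrence 2 (position 5): immediately before another consonant → [p].
Occurrence 3 (position 11): before a front vowel (/i, e/) → [b̚].
Occurrence 4 (position 13): no conditioning environment matches → elsewhere allophone [b].

[b̚], [p], [b̚], [b]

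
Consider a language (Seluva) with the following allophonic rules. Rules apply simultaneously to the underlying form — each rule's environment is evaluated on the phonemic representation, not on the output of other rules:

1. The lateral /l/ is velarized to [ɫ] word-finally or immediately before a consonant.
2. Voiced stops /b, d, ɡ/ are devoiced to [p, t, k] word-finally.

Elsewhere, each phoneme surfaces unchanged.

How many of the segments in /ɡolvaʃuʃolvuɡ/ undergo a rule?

Segments that undergo a rule: /l/ → [ɫ] (rule 1); /l/ → [ɫ] (rule 1); /ɡ/ → [k] (rule 2).
All other segments surface unchanged.

3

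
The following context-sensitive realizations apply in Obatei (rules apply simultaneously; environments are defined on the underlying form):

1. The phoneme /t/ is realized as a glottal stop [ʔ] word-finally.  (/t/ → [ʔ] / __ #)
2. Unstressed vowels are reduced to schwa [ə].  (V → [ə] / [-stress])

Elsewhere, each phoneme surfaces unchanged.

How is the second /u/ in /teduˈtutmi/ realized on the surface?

/u/ (between /t/ and /t/) fails the environment for rule 2, so it stays [u].

[u]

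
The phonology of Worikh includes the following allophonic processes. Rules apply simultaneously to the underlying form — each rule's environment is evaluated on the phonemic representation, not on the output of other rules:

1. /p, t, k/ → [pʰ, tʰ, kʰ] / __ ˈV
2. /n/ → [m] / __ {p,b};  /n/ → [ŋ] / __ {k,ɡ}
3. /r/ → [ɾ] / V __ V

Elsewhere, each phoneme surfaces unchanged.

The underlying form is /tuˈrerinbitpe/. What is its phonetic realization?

[tuˈɾeɾimbitpe]

/t/ (word-initial) is in the target of rule 1 but the environment (immediately before a stressed vowel) is not met → [t].
/u/ — not in any rule's target class → [u].
/r/ (between /u/ and /e/) occurs between two vowels → [ɾ] by rule 3.
/e/ stays [e].
Rule 3 applies to /r/ (between /e/ and /i/: between two vowels) → [ɾ].
/i/ (between /r/ and /n/) is unaffected → [i].
Rule 2 applies to /n/ (between /i/ and /b/: before a labial or velar stop) → [m].
/b/ — not in any rule's target class → [b].
/i/ (between /b/ and /t/): no rule targets it → [i].
/t/ — between /i/ and /p/; rule 1 does not apply here → [t].
/p/ (between /t/ and /e/): rule 1 targets it, but not immediately before a stressed vowel → unchanged [p].
/e/ — not in any rule's target class → [e].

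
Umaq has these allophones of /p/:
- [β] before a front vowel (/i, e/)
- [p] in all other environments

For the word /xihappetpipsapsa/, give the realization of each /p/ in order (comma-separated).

[p], [β], [β], [p], [p]

Occurrence 1 (position 5): no conditioning environment matches → elsewhere allophone [p].
Occurrence 2 (position 6): before a front vowel (/i, e/) → [β].
Occurrence 3 (position 9): before a front vowel (/i, e/) → [β].
Occurrence 4 (position 11): no conditioning environment matches → elsewhere allophone [p].
Occurrence 5 (position 14): no conditioning environment matches → elsewhere allophone [p].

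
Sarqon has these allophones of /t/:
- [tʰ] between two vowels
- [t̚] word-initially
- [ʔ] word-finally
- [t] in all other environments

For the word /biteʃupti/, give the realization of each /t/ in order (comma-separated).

[tʰ], [t]

Occurrence 1 (position 3): between two vowels → [tʰ].
Occurrence 2 (position 8): no conditioning environment matches → elsewhere allophone [t].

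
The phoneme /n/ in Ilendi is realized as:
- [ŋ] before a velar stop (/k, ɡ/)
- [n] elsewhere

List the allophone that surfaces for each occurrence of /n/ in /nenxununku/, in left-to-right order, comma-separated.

[n], [n], [n], [ŋ]

Occurrence 1 (position 1): no conditioning environment matches → elsewhere allophone [n].
Occurrence 2 (position 3): no conditioning environment matches → elsewhere allophone [n].
Occurrence 3 (position 6): no conditioning environment matches → elsewhere allophone [n].
Occurrence 4 (position 8): before a velar stop → [ŋ].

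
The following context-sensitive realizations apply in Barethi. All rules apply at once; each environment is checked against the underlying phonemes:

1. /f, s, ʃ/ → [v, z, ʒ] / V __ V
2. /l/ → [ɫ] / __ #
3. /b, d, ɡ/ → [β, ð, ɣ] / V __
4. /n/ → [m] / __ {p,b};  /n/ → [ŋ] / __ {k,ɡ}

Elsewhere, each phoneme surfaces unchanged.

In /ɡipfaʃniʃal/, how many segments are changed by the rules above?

2

Segments that undergo a rule: /ʃ/ → [ʒ] (rule 1); /l/ → [ɫ] (rule 2).
All other segments surface unchanged.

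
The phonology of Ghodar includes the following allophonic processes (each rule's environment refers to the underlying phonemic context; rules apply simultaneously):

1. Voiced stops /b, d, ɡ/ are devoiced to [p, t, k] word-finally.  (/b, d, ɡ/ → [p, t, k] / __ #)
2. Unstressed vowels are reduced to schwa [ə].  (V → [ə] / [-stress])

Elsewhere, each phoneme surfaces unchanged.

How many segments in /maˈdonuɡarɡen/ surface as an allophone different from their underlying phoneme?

4

Segments that undergo a rule: /a/ → [ə] (rule 2); /u/ → [ə] (rule 2); /a/ → [ə] (rule 2); /e/ → [ə] (rule 2).
All other segments surface unchanged.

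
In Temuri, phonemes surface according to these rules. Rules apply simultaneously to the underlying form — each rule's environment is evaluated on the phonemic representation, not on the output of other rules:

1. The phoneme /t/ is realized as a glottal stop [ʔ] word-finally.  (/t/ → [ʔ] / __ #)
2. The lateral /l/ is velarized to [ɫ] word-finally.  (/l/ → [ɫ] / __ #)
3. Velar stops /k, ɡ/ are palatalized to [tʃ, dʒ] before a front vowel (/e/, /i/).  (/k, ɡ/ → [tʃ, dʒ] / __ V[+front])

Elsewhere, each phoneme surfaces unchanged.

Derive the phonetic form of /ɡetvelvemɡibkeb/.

Rule 3 applies to /ɡ/ (word-initial: before a front vowel) → [dʒ].
/t/ (between /e/ and /v/) fails the environment for rule 1, so it stays [t].
/l/ (between /e/ and /v/) is in the target of rule 2 but the environment (word-finally) is not met → [l].
Rule 3 applies to /ɡ/ (between /m/ and /i/: before a front vowel) → [dʒ].
/k/ — between /b/ and /e/, before a front vowel — surfaces as [tʃ] (rule 3).

[dʒetvelvemdʒibtʃeb]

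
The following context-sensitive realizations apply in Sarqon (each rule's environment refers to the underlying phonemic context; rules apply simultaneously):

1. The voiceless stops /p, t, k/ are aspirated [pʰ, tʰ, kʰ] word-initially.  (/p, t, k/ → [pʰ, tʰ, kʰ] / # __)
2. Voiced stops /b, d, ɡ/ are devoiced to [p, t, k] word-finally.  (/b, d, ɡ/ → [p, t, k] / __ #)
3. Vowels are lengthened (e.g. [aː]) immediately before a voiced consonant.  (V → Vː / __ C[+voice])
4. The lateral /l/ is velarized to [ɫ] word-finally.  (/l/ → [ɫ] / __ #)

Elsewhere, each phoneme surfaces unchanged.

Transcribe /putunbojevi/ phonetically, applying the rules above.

Rule 1 applies to /p/ (word-initial: word-initially) → [pʰ].
/u/ (between /p/ and /t/) fails the environment for rule 3, so it stays [u].
/t/ — between /u/ and /u/; rule 1 does not apply here → [t].
/u/ (between /t/ and /n/): before a voiced consonant, so rule 3 applies → [uː].
/n/ (between /u/ and /b/) is unaffected → [n].
/b/ (between /n/ and /o/): rule 2 targets it, but not word-finally → unchanged [b].
/o/ (between /b/ and /j/) occurs before a voiced consonant → [oː] by rule 3.
/j/ (between /o/ and /e/): no rule targets it → [j].
Rule 3 applies to /e/ (between /j/ and /v/: before a voiced consonant) → [eː].
/v/ (between /e/ and /i/) is unaffected → [v].
/i/ (word-final): rule 3 targets it, but not before a voiced consonant → unchanged [i].

[pʰutuːnboːjeːvi]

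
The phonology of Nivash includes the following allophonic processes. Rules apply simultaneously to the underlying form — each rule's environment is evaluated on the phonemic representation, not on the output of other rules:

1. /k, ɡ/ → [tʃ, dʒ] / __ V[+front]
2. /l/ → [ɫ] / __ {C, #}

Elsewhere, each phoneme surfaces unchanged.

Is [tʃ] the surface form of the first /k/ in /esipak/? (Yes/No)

No

/k/ — word-final; rule 1 does not apply here → [k].
The actual realization is [k], not [tʃ].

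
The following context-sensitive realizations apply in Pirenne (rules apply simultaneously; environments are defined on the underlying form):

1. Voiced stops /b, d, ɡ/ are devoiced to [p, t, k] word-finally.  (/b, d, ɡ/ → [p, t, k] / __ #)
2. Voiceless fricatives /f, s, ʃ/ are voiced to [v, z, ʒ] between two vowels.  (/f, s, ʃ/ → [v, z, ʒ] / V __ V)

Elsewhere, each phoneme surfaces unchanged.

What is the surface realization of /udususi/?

[uduzuzi]

/d/ (between /u/ and /u/) fails the environment for rule 1, so it stays [d].
/s/ — between /u/ and /u/, between two vowels — surfaces as [z] (rule 2).
/s/ — between /u/ and /i/, between two vowels — surfaces as [z] (rule 2).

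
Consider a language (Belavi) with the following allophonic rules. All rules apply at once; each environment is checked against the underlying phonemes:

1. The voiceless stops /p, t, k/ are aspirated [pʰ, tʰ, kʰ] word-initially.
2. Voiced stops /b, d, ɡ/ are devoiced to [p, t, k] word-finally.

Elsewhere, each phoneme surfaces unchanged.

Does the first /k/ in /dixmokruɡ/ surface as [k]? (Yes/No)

Yes

/k/ (between /o/ and /r/) fails the environment for rule 1, so it stays [k].
The actual realization is [k], which matches [k].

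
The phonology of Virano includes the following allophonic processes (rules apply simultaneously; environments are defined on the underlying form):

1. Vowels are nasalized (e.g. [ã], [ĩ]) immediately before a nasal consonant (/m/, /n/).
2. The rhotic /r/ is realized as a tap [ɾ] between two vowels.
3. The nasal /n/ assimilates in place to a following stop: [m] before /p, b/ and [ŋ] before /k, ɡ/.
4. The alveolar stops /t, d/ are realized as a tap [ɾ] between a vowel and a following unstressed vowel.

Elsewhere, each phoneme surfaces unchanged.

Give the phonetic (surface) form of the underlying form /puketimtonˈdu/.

/p/ (word-initial) is unaffected → [p].
/u/ — between /p/ and /k/; rule 1 does not apply here → [u].
/k/ (between /u/ and /e/) is unaffected → [k].
/e/ (between /k/ and /t/) fails the environment for rule 1, so it stays [e].
Rule 4 applies to /t/ (between /e/ and /i/: between a vowel and a following unstressed vowel) → [ɾ].
/i/ meets the environment for rule 1 (before a nasal consonant) → [ĩ].
/m/ — not in any rule's target class → [m].
/t/ (between /m/ and /o/): rule 4 targets it, but not between a vowel and a following unstressed vowel → unchanged [t].
/o/ meets the environment for rule 1 (before a nasal consonant) → [õ].
/n/ (between /o/ and /d/) is in the target of rule 3 but the environment (before a labial or velar stop) is not met → [n].
/d/ (between /n/ and /u/) fails the environment for rule 4, so it stays [d].
/u/ (word-final) fails the environment for rule 1, so it stays [u].

[pukeɾĩmtõnˈdu]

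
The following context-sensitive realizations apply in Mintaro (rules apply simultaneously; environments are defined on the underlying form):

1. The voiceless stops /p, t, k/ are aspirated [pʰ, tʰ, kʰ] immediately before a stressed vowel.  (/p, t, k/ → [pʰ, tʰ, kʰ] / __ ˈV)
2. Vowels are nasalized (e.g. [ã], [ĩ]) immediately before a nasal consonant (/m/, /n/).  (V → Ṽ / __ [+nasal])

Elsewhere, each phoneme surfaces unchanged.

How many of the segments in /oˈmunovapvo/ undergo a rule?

2

Segments that undergo a rule: /o/ → [õ] (rule 2); /u/ → [ũ] (rule 2).
All other segments surface unchanged.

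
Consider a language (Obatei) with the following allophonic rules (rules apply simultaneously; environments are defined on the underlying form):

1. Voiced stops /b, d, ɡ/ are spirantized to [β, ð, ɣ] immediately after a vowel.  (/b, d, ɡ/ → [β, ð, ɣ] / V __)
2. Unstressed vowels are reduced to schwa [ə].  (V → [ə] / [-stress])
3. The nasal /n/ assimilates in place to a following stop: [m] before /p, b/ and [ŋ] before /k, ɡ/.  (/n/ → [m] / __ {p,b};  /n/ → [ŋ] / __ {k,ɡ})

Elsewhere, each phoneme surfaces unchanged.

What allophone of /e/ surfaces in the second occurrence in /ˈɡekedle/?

/e/ meets the environment for rule 2 (in an unstressed syllable) → [ə].

[ə]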